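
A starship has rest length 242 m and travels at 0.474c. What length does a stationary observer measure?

Proper length L₀ = 242 m
γ = 1/√(1 - 0.474²) = 1.1357
L = L₀/γ = 242/1.1357 = 213.1 m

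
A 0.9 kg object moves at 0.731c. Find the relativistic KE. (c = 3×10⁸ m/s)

γ = 1/√(1 - 0.731²) = 1.46546
γ - 1 = 0.46546
KE = (γ-1)mc² = 0.46546 × 0.9 × (3×10⁸)² = 3.770×10¹⁶ J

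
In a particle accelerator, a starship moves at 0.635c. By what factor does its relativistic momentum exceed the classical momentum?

p_rel = γmv, p_class = mv
Ratio = γ = 1/√(1 - 0.635²)
= 1/√(0.596775) = 1.294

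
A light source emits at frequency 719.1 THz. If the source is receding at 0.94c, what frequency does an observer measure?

β = v/c = 0.94
(1-β)/(1+β) = 0.06/1.94 = 0.03093
Doppler factor = √(0.03093) = 0.1759
f_obs = 719.1 × 0.1759 = 126.5 THz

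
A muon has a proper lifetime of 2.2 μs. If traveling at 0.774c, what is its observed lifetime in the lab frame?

Proper lifetime τ₀ = 2.2 μs
γ = 1/√(1 - 0.774²) = 1.579
τ = γτ₀ = 1.579 × 2.2 μs = 3.474 μs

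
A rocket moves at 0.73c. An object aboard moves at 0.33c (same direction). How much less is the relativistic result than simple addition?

Classical: u' + v = 0.33 + 0.73 = 1.06c
Relativistic: u = (0.33 + 0.73)/(1 + 0.2409) = 1.06/1.2409 = 0.8542c
Difference: 1.06 - 0.8542 = 0.2058c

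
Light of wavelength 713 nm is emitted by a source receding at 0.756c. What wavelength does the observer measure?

β = 0.756
Wavelength Doppler factor = √(1.756/0.244) = √(7.197) = 2.683
λ_obs = 713 × 2.683 = 1913 nm (redshift)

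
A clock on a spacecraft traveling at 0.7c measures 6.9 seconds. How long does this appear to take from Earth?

Proper time Δt₀ = 6.9 seconds
γ = 1/√(1 - 0.7²) = 1.4003
Δt = γΔt₀ = 1.4003 × 6.9 = 9.662 seconds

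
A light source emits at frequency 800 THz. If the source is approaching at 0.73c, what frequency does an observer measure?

β = v/c = 0.73
(1+β)/(1-β) = 1.73/0.27 = 6.407
Doppler factor = √(6.407) = 2.531
f_obs = 800 × 2.531 = 2025 THz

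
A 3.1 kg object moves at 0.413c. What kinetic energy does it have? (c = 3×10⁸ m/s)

γ = 1/√(1 - 0.413²) = 1.09802
γ - 1 = 0.09802
KE = (γ-1)mc² = 0.09802 × 3.1 × (3×10⁸)² = 2.735×10¹⁶ J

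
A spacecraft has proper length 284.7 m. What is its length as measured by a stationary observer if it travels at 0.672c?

Proper length L₀ = 284.7 m
γ = 1/√(1 - 0.672²) = 1.3503
L = L₀/γ = 284.7/1.3503 = 210.8 m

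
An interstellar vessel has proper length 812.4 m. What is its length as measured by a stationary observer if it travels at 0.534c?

Proper length L₀ = 812.4 m
γ = 1/√(1 - 0.534²) = 1.18275
L = L₀/γ = 812.4/1.18275 = 686.9 m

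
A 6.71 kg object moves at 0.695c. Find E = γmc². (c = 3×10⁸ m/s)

γ = 1/√(1 - 0.695²) = 1.3908
mc² = 6.71 × (3×10⁸)² = 6.039×10¹⁷ J
E = γmc² = 1.3908 × 6.039×10¹⁷ = 8.399×10¹⁷ J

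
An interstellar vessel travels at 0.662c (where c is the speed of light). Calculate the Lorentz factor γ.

v/c = 0.662, so (v/c)² = 0.438244
1 - (v/c)² = 0.561756
γ = 1/√(0.561756) = 1.334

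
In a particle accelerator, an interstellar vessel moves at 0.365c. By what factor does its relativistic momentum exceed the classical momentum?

p_rel = γmv, p_class = mv
Ratio = γ = 1/√(1 - 0.365²)
= 1/√(0.866775) = 1.074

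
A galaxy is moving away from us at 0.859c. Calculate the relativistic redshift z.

β = 0.859
(1+β)/(1-β) = 1.859/0.141 = 13.184
√(13.184) = 3.631
z = 3.631 - 1 = 2.631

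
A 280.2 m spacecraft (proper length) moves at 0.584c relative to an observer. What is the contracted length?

Proper length L₀ = 280.2 m
γ = 1/√(1 - 0.584²) = 1.2319
L = L₀/γ = 280.2/1.2319 = 227.5 m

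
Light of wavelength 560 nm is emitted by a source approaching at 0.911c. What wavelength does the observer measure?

β = 0.911
Wavelength Doppler factor = √(0.089/1.911) = √(0.046572) = 0.21581
λ_obs = 560 × 0.21581 = 120.9 nm (blueshift)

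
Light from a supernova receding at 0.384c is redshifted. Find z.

β = 0.384
(1+β)/(1-β) = 1.384/0.616 = 2.2468
√(2.2468) = 1.4989
z = 1.4989 - 1 = 0.4989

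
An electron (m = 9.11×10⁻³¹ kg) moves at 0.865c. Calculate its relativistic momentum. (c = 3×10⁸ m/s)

γ = 1/√(1 - 0.865²) = 1.9929
v = 0.865 × 3×10⁸ = 2.595×10⁸ m/s
p = γmv = 1.9929 × 9.11×10⁻³¹ × 2.595×10⁸ = 4.711×10⁻²² kg·m/s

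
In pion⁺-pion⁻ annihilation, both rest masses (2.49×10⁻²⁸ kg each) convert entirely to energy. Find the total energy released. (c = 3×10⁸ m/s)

Both particles have the same rest mass, so total mass = 2m
E = 2m·c² = 2 × 2.49×10⁻²⁸ × (3×10⁸)²
= 2 × 2.49×10⁻²⁸ × 9×10¹⁶
= 4.482×10⁻¹¹ J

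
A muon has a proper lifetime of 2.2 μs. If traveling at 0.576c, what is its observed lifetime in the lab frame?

Proper lifetime τ₀ = 2.2 μs
γ = 1/√(1 - 0.576²) = 1.223
τ = γτ₀ = 1.223 × 2.2 μs = 2.691 μs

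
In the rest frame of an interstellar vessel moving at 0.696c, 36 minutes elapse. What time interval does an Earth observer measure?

Proper time Δt₀ = 36 minutes
γ = 1/√(1 - 0.696²) = 1.3927
Δt = γΔt₀ = 1.3927 × 36 = 50.14 minutes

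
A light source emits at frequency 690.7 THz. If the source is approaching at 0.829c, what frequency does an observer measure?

β = v/c = 0.829
(1+β)/(1-β) = 1.829/0.171 = 10.696
Doppler factor = √(10.696) = 3.270
f_obs = 690.7 × 3.270 = 2259 THz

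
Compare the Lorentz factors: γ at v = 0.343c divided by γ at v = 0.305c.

γ₁ = 1/√(1 - 0.343²) = 1.065
γ₂ = 1/√(1 - 0.305²) = 1.050
γ₁/γ₂ = 1.065/1.050 = 1.014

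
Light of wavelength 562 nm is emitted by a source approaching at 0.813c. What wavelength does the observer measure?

β = 0.813
Wavelength Doppler factor = √(0.187/1.813) = √(0.10314) = 0.3212
λ_obs = 562 × 0.3212 = 180.5 nm (blueshift)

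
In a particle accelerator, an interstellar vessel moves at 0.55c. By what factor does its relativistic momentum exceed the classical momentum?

p_rel = γmv, p_class = mv
Ratio = γ = 1/√(1 - 0.55²)
= 1/√(0.6975) = 1.197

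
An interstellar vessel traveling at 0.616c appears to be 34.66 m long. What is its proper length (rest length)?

Contracted length L = 34.66 m
γ = 1/√(1 - 0.616²) = 1.2694
L₀ = γL = 1.2694 × 34.66 = 44.00 m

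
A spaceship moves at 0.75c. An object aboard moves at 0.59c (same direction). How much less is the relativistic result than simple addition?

Classical: u' + v = 0.59 + 0.75 = 1.34c
Relativistic: u = (0.59 + 0.75)/(1 + 0.4425) = 1.34/1.4425 = 0.9289c
Difference: 1.34 - 0.9289 = 0.4111c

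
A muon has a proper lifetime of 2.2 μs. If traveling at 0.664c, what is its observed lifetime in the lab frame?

Proper lifetime τ₀ = 2.2 μs
γ = 1/√(1 - 0.664²) = 1.3374
τ = γτ₀ = 1.3374 × 2.2 μs = 2.942 μs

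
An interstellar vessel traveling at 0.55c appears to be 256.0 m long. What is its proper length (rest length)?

Contracted length L = 256.0 m
γ = 1/√(1 - 0.55²) = 1.1974
L₀ = γL = 1.1974 × 256.0 = 306.5 m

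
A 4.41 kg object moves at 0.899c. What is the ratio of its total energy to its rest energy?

E = γmc², E₀ = mc²
E/E₀ = γ = 1/√(1 - 0.899²) = 2.283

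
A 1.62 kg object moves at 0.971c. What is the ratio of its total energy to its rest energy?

E = γmc², E₀ = mc²
E/E₀ = γ = 1/√(1 - 0.971²) = 4.183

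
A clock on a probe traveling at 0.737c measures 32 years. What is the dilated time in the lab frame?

Proper time Δt₀ = 32 years
γ = 1/√(1 - 0.737²) = 1.4795
Δt = γΔt₀ = 1.4795 × 32 = 47.34 years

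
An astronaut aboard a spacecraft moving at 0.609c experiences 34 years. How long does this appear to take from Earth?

Proper time Δt₀ = 34 years
γ = 1/√(1 - 0.609²) = 1.261
Δt = γΔt₀ = 1.261 × 34 = 42.87 years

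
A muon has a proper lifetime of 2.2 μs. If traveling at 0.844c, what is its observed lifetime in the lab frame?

Proper lifetime τ₀ = 2.2 μs
γ = 1/√(1 - 0.844²) = 1.8645
τ = γτ₀ = 1.8645 × 2.2 μs = 4.102 μs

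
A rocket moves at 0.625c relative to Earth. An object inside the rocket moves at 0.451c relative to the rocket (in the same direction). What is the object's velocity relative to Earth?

u = (u' + v)/(1 + u'v/c²)
Numerator: 0.451 + 0.625 = 1.076
Denominator: 1 + 0.281875 = 1.281875
u = 1.076/1.281875 = 0.8394c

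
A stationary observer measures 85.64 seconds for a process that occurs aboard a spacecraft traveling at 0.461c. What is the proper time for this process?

Dilated time Δt = 85.64 seconds
γ = 1/√(1 - 0.461²) = 1.1269
Δt₀ = Δt/γ = 85.64/1.1269 = 76.00 seconds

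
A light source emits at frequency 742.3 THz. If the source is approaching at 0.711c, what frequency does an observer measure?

β = v/c = 0.711
(1+β)/(1-β) = 1.711/0.289 = 5.920
Doppler factor = √(5.920) = 2.433
f_obs = 742.3 × 2.433 = 1806 THz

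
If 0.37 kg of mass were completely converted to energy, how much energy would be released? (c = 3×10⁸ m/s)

Using E = mc²:
c² = (3×10⁸)² = 9×10¹⁶ m²/s²
E = 0.37 × 9×10¹⁶ = 3.330×10¹⁶ J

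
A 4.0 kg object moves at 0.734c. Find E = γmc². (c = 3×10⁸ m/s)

γ = 1/√(1 - 0.734²) = 1.4724
mc² = 4.0 × (3×10⁸)² = 3.600×10¹⁷ J
E = γmc² = 1.4724 × 3.600×10¹⁷ = 5.301×10¹⁷ J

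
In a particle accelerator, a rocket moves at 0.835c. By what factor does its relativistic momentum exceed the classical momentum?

p_rel = γmv, p_class = mv
Ratio = γ = 1/√(1 - 0.835²)
= 1/√(0.302775) = 1.817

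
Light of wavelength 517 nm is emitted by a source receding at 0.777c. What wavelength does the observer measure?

β = 0.777
Wavelength Doppler factor = √(1.777/0.223) = √(7.969) = 2.823
λ_obs = 517 × 2.823 = 1459 nm (redshift)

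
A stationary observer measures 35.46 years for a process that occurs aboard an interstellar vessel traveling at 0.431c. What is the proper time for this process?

Dilated time Δt = 35.46 years
γ = 1/√(1 - 0.431²) = 1.108
Δt₀ = Δt/γ = 35.46/1.108 = 32.00 years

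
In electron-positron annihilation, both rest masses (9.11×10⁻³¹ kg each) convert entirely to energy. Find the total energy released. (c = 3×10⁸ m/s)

Both particles have the same rest mass, so total mass = 2m
E = 2m·c² = 2 × 9.11×10⁻³¹ × (3×10⁸)²
= 2 × 9.11×10⁻³¹ × 9×10¹⁶
= 1.640×10⁻¹³ J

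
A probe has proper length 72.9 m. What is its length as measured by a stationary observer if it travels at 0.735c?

Proper length L₀ = 72.9 m
γ = 1/√(1 - 0.735²) = 1.4748
L = L₀/γ = 72.9/1.4748 = 49.43 m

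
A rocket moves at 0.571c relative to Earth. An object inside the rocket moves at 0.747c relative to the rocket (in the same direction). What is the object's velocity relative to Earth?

u = (u' + v)/(1 + u'v/c²)
Numerator: 0.747 + 0.571 = 1.318
Denominator: 1 + 0.426537 = 1.426537
u = 1.318/1.426537 = 0.9239c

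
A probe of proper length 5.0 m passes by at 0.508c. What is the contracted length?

Proper length L₀ = 5.0 m
γ = 1/√(1 - 0.508²) = 1.161
L = L₀/γ = 5.0/1.161 = 4.307 m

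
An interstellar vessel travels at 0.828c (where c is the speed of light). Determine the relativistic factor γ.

v/c = 0.828, so (v/c)² = 0.685584
1 - (v/c)² = 0.314416
γ = 1/√(0.314416) = 1.783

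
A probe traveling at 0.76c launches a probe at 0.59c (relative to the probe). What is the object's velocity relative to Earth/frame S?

u = (u' + v)/(1 + u'v/c²)
Numerator: 0.59 + 0.76 = 1.35
Denominator: 1 + 0.4484 = 1.4484
u = 1.35/1.4484 = 0.9321c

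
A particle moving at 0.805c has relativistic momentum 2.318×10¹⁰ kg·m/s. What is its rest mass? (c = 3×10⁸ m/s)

γ = 1/√(1 - 0.805²) = 1.6856
v = 0.805 × 3×10⁸ = 2.415×10⁸ m/s
m = p/(γv) = 2.318×10¹⁰/(1.6856 × 2.415×10⁸) = 56.94 kg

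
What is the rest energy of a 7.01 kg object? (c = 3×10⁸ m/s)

c² = (3×10⁸)² = 9.000×10¹⁶ m²/s²
E₀ = mc² = 7.01 × 9.000×10¹⁶ = 6.309×10¹⁷ J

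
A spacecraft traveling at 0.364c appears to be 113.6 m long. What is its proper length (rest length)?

Contracted length L = 113.6 m
γ = 1/√(1 - 0.364²) = 1.074
L₀ = γL = 1.074 × 113.6 = 122.0 m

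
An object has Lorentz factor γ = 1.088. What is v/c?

From γ = 1/√(1 - v²/c²):
1/γ² = 1/1.088² = 0.8448
v²/c² = 1 - 0.8448 = 0.1552
v/c = √(0.1552) = 0.3940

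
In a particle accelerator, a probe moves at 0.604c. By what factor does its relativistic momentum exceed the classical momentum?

p_rel = γmv, p_class = mv
Ratio = γ = 1/√(1 - 0.604²)
= 1/√(0.635184) = 1.255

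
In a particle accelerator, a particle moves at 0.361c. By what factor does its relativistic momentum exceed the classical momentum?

p_rel = γmv, p_class = mv
Ratio = γ = 1/√(1 - 0.361²)
= 1/√(0.869679) = 1.072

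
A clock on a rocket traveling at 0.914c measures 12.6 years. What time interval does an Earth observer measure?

Proper time Δt₀ = 12.6 years
γ = 1/√(1 - 0.914²) = 2.465
Δt = γΔt₀ = 2.465 × 12.6 = 31.06 years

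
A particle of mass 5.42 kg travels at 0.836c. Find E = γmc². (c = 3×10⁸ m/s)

γ = 1/√(1 - 0.836²) = 1.8224
mc² = 5.42 × (3×10⁸)² = 4.878×10¹⁷ J
E = γmc² = 1.8224 × 4.878×10¹⁷ = 8.890×10¹⁷ J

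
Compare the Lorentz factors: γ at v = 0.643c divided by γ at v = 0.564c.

γ₁ = 1/√(1 - 0.643²) = 1.306
γ₂ = 1/√(1 - 0.564²) = 1.211
γ₁/γ₂ = 1.306/1.211 = 1.078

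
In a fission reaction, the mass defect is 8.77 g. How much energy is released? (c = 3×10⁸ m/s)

Convert mass defect: Δm = 8.77 g = 0.00877 kg
E = Δm·c² = 0.00877 × (3×10⁸)²
= 0.00877 × 9×10¹⁶ = 7.893×10¹⁴ J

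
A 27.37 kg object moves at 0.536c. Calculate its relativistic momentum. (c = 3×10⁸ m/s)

γ = 1/√(1 - 0.536²) = 1.1845
v = 0.536 × 3×10⁸ = 1.608×10⁸ m/s
p = γmv = 1.1845 × 27.37 × 1.608×10⁸ = 5.213×10⁹ kg·m/s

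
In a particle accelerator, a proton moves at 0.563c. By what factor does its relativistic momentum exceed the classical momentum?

p_rel = γmv, p_class = mv
Ratio = γ = 1/√(1 - 0.563²)
= 1/√(0.683031) = 1.210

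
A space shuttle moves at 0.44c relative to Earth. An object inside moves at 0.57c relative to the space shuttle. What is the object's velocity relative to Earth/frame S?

u = (u' + v)/(1 + u'v/c²)
Numerator: 0.57 + 0.44 = 1.01
Denominator: 1 + 0.2508 = 1.2508
u = 1.01/1.2508 = 0.8075c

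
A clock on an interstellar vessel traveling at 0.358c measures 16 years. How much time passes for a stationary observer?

Proper time Δt₀ = 16 years
γ = 1/√(1 - 0.358²) = 1.071
Δt = γΔt₀ = 1.071 × 16 = 17.14 years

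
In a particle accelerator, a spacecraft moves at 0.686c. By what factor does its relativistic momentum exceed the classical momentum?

p_rel = γmv, p_class = mv
Ratio = γ = 1/√(1 - 0.686²)
= 1/√(0.529404) = 1.374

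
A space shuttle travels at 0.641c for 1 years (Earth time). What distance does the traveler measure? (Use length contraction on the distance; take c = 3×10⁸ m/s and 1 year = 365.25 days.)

Earth distance: d = v × t = 0.641c × 1 yr = 6.069×10¹⁵ m
γ = 1.303
d' = d/γ = 6.069×10¹⁵/1.303 = 4.658×10¹⁵ m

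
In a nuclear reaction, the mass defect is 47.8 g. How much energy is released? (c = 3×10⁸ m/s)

Convert mass defect: Δm = 47.8 g = 0.0478 kg
E = Δm·c² = 0.0478 × (3×10⁸)²
= 0.0478 × 9×10¹⁶ = 4.302×10¹⁵ J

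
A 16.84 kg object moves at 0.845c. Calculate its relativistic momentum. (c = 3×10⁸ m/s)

γ = 1/√(1 - 0.845²) = 1.870
v = 0.845 × 3×10⁸ = 2.535×10⁸ m/s
p = γmv = 1.870 × 16.84 × 2.535×10⁸ = 7.983×10⁹ kg·m/s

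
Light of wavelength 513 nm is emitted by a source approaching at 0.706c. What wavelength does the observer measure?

β = 0.706
Wavelength Doppler factor = √(0.294/1.706) = √(0.17233) = 0.41513
λ_obs = 513 × 0.41513 = 213.0 nm (blueshift)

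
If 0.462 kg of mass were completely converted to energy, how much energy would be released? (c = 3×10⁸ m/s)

Using E = mc²:
c² = (3×10⁸)² = 9×10¹⁶ m²/s²
E = 0.462 × 9×10¹⁶ = 4.158×10¹⁶ J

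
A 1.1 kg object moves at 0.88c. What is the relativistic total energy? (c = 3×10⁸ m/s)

γ = 1/√(1 - 0.88²) = 2.105
mc² = 1.1 × (3×10⁸)² = 9.900×10¹⁶ J
E = γmc² = 2.105 × 9.900×10¹⁶ = 2.084×10¹⁷ J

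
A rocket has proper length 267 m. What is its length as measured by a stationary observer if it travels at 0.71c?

Proper length L₀ = 267 m
γ = 1/√(1 - 0.71²) = 1.420
L = L₀/γ = 267/1.420 = 188.0 m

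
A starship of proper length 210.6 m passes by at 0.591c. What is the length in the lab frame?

Proper length L₀ = 210.6 m
γ = 1/√(1 - 0.591²) = 1.2397
L = L₀/γ = 210.6/1.2397 = 169.9 m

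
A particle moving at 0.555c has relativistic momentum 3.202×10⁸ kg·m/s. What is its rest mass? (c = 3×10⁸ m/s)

γ = 1/√(1 - 0.555²) = 1.202
v = 0.555 × 3×10⁸ = 1.665×10⁸ m/s
m = p/(γv) = 3.202×10⁸/(1.202 × 1.665×10⁸) = 1.600 kg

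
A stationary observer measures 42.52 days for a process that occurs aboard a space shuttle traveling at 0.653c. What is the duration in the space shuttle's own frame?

Dilated time Δt = 42.52 days
γ = 1/√(1 - 0.653²) = 1.3204
Δt₀ = Δt/γ = 42.52/1.3204 = 32.20 days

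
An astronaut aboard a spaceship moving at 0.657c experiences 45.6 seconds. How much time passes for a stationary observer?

Proper time Δt₀ = 45.6 seconds
γ = 1/√(1 - 0.657²) = 1.3265
Δt = γΔt₀ = 1.3265 × 45.6 = 60.49 seconds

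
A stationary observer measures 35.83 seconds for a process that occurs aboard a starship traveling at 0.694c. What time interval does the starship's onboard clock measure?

Dilated time Δt = 35.83 seconds
γ = 1/√(1 - 0.694²) = 1.389
Δt₀ = Δt/γ = 35.83/1.389 = 25.80 seconds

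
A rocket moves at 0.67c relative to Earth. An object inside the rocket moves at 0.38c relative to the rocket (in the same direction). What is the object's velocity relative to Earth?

u = (u' + v)/(1 + u'v/c²)
Numerator: 0.38 + 0.67 = 1.05
Denominator: 1 + 0.2546 = 1.2546
u = 1.05/1.2546 = 0.8369c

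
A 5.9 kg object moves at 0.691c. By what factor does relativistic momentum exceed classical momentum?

p_rel = γmv, p_class = mv
Ratio = γ = 1/√(1 - 0.691²) = 1.383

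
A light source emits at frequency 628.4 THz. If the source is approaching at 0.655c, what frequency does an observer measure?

β = v/c = 0.655
(1+β)/(1-β) = 1.655/0.345 = 4.797
Doppler factor = √(4.797) = 2.190
f_obs = 628.4 × 2.190 = 1376 THz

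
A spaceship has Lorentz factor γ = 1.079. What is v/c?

From γ = 1/√(1 - v²/c²):
1/γ² = 1/1.079² = 0.8589
v²/c² = 1 - 0.8589 = 0.1411
v/c = √(0.1411) = 0.3756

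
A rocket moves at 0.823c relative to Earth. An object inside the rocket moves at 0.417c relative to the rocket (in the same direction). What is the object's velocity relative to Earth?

u = (u' + v)/(1 + u'v/c²)
Numerator: 0.417 + 0.823 = 1.24
Denominator: 1 + 0.343191 = 1.343191
u = 1.24/1.343191 = 0.9232c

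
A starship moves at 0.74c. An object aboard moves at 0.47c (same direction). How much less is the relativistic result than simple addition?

Classical: u' + v = 0.47 + 0.74 = 1.21c
Relativistic: u = (0.47 + 0.74)/(1 + 0.3478) = 1.21/1.3478 = 0.8978c
Difference: 1.21 - 0.8978 = 0.3122c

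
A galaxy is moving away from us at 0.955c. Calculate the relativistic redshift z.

β = 0.955
(1+β)/(1-β) = 1.955/0.045 = 43.44
√(43.44) = 6.591
z = 6.591 - 1 = 5.591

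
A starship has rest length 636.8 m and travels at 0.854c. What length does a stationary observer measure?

Proper length L₀ = 636.8 m
γ = 1/√(1 - 0.854²) = 1.922
L = L₀/γ = 636.8/1.922 = 331.3 m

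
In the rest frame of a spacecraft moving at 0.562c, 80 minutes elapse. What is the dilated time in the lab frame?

Proper time Δt₀ = 80 minutes
γ = 1/√(1 - 0.562²) = 1.209
Δt = γΔt₀ = 1.209 × 80 = 96.72 minutes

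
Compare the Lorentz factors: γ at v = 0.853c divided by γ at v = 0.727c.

γ₁ = 1/√(1 - 0.853²) = 1.916
γ₂ = 1/√(1 - 0.727²) = 1.456
γ₁/γ₂ = 1.916/1.456 = 1.316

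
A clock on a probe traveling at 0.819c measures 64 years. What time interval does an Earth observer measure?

Proper time Δt₀ = 64 years
γ = 1/√(1 - 0.819²) = 1.7428
Δt = γΔt₀ = 1.7428 × 64 = 111.5 years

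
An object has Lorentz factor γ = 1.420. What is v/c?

From γ = 1/√(1 - v²/c²):
1/γ² = 1/1.420² = 0.4959
v²/c² = 1 - 0.4959 = 0.5041
v/c = √(0.5041) = 0.7100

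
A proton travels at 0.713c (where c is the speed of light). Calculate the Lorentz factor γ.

v/c = 0.713, so (v/c)² = 0.508369
1 - (v/c)² = 0.491631
γ = 1/√(0.491631) = 1.426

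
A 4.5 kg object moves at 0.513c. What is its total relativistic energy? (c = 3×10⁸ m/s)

γ = 1/√(1 - 0.513²) = 1.165
mc² = 4.5 × (3×10⁸)² = 4.050×10¹⁷ J
E = γmc² = 1.165 × 4.050×10¹⁷ = 4.718×10¹⁷ J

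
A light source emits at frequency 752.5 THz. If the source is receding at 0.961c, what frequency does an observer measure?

β = v/c = 0.961
(1-β)/(1+β) = 0.039/1.961 = 0.01989
Doppler factor = √(0.01989) = 0.1410
f_obs = 752.5 × 0.1410 = 106.1 THz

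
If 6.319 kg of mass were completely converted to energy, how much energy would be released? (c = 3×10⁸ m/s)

Using E = mc²:
c² = (3×10⁸)² = 9×10¹⁶ m²/s²
E = 6.319 × 9×10¹⁶ = 5.687×10¹⁷ J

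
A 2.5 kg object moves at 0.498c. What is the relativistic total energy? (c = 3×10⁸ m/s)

γ = 1/√(1 - 0.498²) = 1.1532
mc² = 2.5 × (3×10⁸)² = 2.250×10¹⁷ J
E = γmc² = 1.1532 × 2.250×10¹⁷ = 2.595×10¹⁷ J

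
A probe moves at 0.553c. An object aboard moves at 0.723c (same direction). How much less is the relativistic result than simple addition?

Classical: u' + v = 0.723 + 0.553 = 1.276c
Relativistic: u = (0.723 + 0.553)/(1 + 0.399819) = 1.276/1.399819 = 0.9115c
Difference: 1.276 - 0.9115 = 0.3645c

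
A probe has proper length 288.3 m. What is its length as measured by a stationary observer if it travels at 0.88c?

Proper length L₀ = 288.3 m
γ = 1/√(1 - 0.88²) = 2.1054
L = L₀/γ = 288.3/2.1054 = 136.9 m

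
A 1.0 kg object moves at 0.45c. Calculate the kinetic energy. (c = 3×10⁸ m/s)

γ = 1/√(1 - 0.45²) = 1.1198
γ - 1 = 0.1198
KE = (γ-1)mc² = 0.1198 × 1.0 × (3×10⁸)² = 1.078×10¹⁶ J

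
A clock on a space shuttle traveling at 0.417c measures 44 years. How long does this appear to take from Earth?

Proper time Δt₀ = 44 years
γ = 1/√(1 - 0.417²) = 1.1002
Δt = γΔt₀ = 1.1002 × 44 = 48.41 years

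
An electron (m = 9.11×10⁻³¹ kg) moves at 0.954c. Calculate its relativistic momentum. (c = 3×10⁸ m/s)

γ = 1/√(1 - 0.954²) = 3.3355
v = 0.954 × 3×10⁸ = 2.862×10⁸ m/s
p = γmv = 3.3355 × 9.11×10⁻³¹ × 2.862×10⁸ = 8.697×10⁻²² kg·m/s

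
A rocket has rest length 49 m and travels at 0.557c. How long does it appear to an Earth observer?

Proper length L₀ = 49 m
γ = 1/√(1 - 0.557²) = 1.204
L = L₀/γ = 49/1.204 = 40.70 m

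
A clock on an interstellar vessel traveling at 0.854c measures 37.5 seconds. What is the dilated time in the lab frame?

Proper time Δt₀ = 37.5 seconds
γ = 1/√(1 - 0.854²) = 1.922
Δt = γΔt₀ = 1.922 × 37.5 = 72.08 seconds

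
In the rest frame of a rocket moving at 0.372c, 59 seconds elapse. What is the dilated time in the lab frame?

Proper time Δt₀ = 59 seconds
γ = 1/√(1 - 0.372²) = 1.0773
Δt = γΔt₀ = 1.0773 × 59 = 63.56 seconds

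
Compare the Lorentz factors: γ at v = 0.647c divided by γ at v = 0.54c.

γ₁ = 1/√(1 - 0.647²) = 1.311
γ₂ = 1/√(1 - 0.54²) = 1.188
γ₁/γ₂ = 1.311/1.188 = 1.104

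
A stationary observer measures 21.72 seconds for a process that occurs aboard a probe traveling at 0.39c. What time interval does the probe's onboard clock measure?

Dilated time Δt = 21.72 seconds
γ = 1/√(1 - 0.39²) = 1.086
Δt₀ = Δt/γ = 21.72/1.086 = 20.00 seconds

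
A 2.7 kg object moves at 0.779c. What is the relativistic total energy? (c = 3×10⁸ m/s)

γ = 1/√(1 - 0.779²) = 1.5948
mc² = 2.7 × (3×10⁸)² = 2.430×10¹⁷ J
E = γmc² = 1.5948 × 2.430×10¹⁷ = 3.875×10¹⁷ J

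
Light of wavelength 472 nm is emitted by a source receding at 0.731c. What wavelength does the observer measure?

β = 0.731
Wavelength Doppler factor = √(1.731/0.269) = √(6.435) = 2.537
λ_obs = 472 × 2.537 = 1197 nm (redshift)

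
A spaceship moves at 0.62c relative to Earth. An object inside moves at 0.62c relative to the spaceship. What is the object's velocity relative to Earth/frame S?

u = (u' + v)/(1 + u'v/c²)
Numerator: 0.62 + 0.62 = 1.24
Denominator: 1 + 0.3844 = 1.3844
u = 1.24/1.3844 = 0.8957c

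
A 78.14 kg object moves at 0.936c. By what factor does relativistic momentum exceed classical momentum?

p_rel = γmv, p_class = mv
Ratio = γ = 1/√(1 - 0.936²) = 2.841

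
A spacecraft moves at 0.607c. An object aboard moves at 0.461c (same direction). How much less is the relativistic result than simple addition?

Classical: u' + v = 0.461 + 0.607 = 1.068c
Relativistic: u = (0.461 + 0.607)/(1 + 0.279827) = 1.068/1.279827 = 0.8345c
Difference: 1.068 - 0.8345 = 0.2335c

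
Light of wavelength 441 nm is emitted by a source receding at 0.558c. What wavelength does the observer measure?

β = 0.558
Wavelength Doppler factor = √(1.558/0.442) = √(3.525) = 1.8775
λ_obs = 441 × 1.8775 = 828.0 nm (redshift)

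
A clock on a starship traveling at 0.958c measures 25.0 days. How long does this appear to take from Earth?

Proper time Δt₀ = 25.0 days
γ = 1/√(1 - 0.958²) = 3.487
Δt = γΔt₀ = 3.487 × 25.0 = 87.18 days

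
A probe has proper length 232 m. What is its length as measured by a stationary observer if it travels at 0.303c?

Proper length L₀ = 232 m
γ = 1/√(1 - 0.303²) = 1.0493
L = L₀/γ = 232/1.0493 = 221.1 m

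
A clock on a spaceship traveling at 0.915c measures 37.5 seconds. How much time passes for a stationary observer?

Proper time Δt₀ = 37.5 seconds
γ = 1/√(1 - 0.915²) = 2.4786
Δt = γΔt₀ = 2.4786 × 37.5 = 92.95 seconds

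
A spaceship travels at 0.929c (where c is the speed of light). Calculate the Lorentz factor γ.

v/c = 0.929, so (v/c)² = 0.863041
1 - (v/c)² = 0.136959
γ = 1/√(0.136959) = 2.702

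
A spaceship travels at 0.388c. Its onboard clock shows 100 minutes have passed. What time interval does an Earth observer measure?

Proper time Δt₀ = 100 minutes
γ = 1/√(1 - 0.388²) = 1.085
Δt = γΔt₀ = 1.085 × 100 = 108.5 minutes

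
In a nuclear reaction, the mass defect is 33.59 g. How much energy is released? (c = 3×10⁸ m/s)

Convert mass defect: Δm = 33.59 g = 0.03359 kg
E = Δm·c² = 0.03359 × (3×10⁸)²
= 0.03359 × 9×10¹⁶ = 3.023×10¹⁵ J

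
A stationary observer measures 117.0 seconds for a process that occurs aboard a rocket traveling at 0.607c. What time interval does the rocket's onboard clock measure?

Dilated time Δt = 117.0 seconds
γ = 1/√(1 - 0.607²) = 1.2583
Δt₀ = Δt/γ = 117.0/1.2583 = 92.98 seconds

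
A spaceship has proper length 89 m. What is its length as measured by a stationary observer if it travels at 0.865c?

Proper length L₀ = 89 m
γ = 1/√(1 - 0.865²) = 1.993
L = L₀/γ = 89/1.993 = 44.66 m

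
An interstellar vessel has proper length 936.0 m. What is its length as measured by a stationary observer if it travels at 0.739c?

Proper length L₀ = 936.0 m
γ = 1/√(1 - 0.739²) = 1.4843
L = L₀/γ = 936.0/1.4843 = 630.6 m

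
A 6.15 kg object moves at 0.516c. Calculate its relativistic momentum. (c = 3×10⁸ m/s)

γ = 1/√(1 - 0.516²) = 1.167
v = 0.516 × 3×10⁸ = 1.548×10⁸ m/s
p = γmv = 1.167 × 6.15 × 1.548×10⁸ = 1.111×10⁹ kg·m/s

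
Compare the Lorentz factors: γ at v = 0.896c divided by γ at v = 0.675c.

γ₁ = 1/√(1 - 0.896²) = 2.252
γ₂ = 1/√(1 - 0.675²) = 1.355
γ₁/γ₂ = 2.252/1.355 = 1.662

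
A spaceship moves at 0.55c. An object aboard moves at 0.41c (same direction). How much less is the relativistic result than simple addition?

Classical: u' + v = 0.41 + 0.55 = 0.96c
Relativistic: u = (0.41 + 0.55)/(1 + 0.2255) = 0.96/1.2255 = 0.7834c
Difference: 0.96 - 0.7834 = 0.1766c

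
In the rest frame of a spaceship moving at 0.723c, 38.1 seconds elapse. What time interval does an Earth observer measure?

Proper time Δt₀ = 38.1 seconds
γ = 1/√(1 - 0.723²) = 1.4475
Δt = γΔt₀ = 1.4475 × 38.1 = 55.15 seconds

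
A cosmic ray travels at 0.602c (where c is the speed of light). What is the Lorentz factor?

v/c = 0.602, so (v/c)² = 0.362404
1 - (v/c)² = 0.637596
γ = 1/√(0.637596) = 1.252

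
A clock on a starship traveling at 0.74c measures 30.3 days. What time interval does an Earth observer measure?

Proper time Δt₀ = 30.3 days
γ = 1/√(1 - 0.74²) = 1.4868
Δt = γΔt₀ = 1.4868 × 30.3 = 45.05 days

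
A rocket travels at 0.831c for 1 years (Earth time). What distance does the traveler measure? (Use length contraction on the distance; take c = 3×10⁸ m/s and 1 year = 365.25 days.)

Earth distance: d = v × t = 0.831c × 1 yr = 7.8673×10¹⁵ m
γ = 1.7977
d' = d/γ = 7.8673×10¹⁵/1.7977 = 4.376×10¹⁵ m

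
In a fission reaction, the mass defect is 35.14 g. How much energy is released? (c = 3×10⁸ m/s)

Convert mass defect: Δm = 35.14 g = 0.03514 kg
E = Δm·c² = 0.03514 × (3×10⁸)²
= 0.03514 × 9×10¹⁶ = 3.163×10¹⁵ J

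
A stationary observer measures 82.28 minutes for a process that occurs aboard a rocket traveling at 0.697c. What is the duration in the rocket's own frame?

Dilated time Δt = 82.28 minutes
γ = 1/√(1 - 0.697²) = 1.3946
Δt₀ = Δt/γ = 82.28/1.3946 = 59.00 minutes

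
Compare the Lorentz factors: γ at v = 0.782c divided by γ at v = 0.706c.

γ₁ = 1/√(1 - 0.782²) = 1.604
γ₂ = 1/√(1 - 0.706²) = 1.412
γ₁/γ₂ = 1.604/1.412 = 1.136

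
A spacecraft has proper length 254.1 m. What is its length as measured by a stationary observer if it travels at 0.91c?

Proper length L₀ = 254.1 m
γ = 1/√(1 - 0.91²) = 2.4119
L = L₀/γ = 254.1/2.4119 = 105.4 m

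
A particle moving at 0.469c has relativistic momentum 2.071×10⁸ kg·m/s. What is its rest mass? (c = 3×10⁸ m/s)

γ = 1/√(1 - 0.469²) = 1.132
v = 0.469 × 3×10⁸ = 1.407×10⁸ m/s
m = p/(γv) = 2.071×10⁸/(1.132 × 1.407×10⁸) = 1.300 kg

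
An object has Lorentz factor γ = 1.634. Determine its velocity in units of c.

From γ = 1/√(1 - v²/c²):
1/γ² = 1/1.634² = 0.3745
v²/c² = 1 - 0.3745 = 0.6255
v/c = √(0.6255) = 0.7909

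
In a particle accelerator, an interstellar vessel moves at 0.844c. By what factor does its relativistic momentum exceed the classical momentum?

p_rel = γmv, p_class = mv
Ratio = γ = 1/√(1 - 0.844²)
= 1/√(0.287664) = 1.864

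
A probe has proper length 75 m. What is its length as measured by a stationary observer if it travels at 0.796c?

Proper length L₀ = 75 m
γ = 1/√(1 - 0.796²) = 1.652
L = L₀/γ = 75/1.652 = 45.40 m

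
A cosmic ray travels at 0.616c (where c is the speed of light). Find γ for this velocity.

v/c = 0.616, so (v/c)² = 0.379456
1 - (v/c)² = 0.620544
γ = 1/√(0.620544) = 1.269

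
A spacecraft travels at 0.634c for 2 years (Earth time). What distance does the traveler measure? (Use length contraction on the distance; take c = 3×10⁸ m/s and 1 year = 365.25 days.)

Earth distance: d = v × t = 0.634c × 2 yr = 1.200451×10¹⁶ m
γ = 1.293104
d' = d/γ = 1.200451×10¹⁶/1.293104 = 9.283×10¹⁵ m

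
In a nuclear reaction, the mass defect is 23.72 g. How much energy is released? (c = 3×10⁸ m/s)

Convert mass defect: Δm = 23.72 g = 0.02372 kg
E = Δm·c² = 0.02372 × (3×10⁸)²
= 0.02372 × 9×10¹⁶ = 2.135×10¹⁵ J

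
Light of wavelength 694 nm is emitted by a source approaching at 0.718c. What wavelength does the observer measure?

β = 0.718
Wavelength Doppler factor = √(0.282/1.718) = √(0.164144) = 0.40515
λ_obs = 694 × 0.40515 = 281.2 nm (blueshift)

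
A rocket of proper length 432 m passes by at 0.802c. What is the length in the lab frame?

Proper length L₀ = 432 m
γ = 1/√(1 - 0.802²) = 1.6741
L = L₀/γ = 432/1.6741 = 258.0 m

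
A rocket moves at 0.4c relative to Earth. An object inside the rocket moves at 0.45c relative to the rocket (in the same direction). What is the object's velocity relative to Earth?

u = (u' + v)/(1 + u'v/c²)
Numerator: 0.45 + 0.4 = 0.85
Denominator: 1 + 0.18 = 1.18
u = 0.85/1.18 = 0.7203c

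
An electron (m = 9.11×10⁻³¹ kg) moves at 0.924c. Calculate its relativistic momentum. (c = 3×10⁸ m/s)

γ = 1/√(1 - 0.924²) = 2.615
v = 0.924 × 3×10⁸ = 2.772×10⁸ m/s
p = γmv = 2.615 × 9.11×10⁻³¹ × 2.772×10⁸ = 6.604×10⁻²² kg·m/s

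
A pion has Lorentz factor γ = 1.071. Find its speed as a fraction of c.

From γ = 1/√(1 - v²/c²):
1/γ² = 1/1.071² = 0.87181
v²/c² = 1 - 0.87181 = 0.12819
v/c = √(0.12819) = 0.3580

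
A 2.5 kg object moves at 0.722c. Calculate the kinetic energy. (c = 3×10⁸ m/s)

γ = 1/√(1 - 0.722²) = 1.4453
γ - 1 = 0.4453
KE = (γ-1)mc² = 0.4453 × 2.5 × (3×10⁸)² = 1.002×10¹⁷ J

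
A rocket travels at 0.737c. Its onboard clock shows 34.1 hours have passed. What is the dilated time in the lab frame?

Proper time Δt₀ = 34.1 hours
γ = 1/√(1 - 0.737²) = 1.4795
Δt = γΔt₀ = 1.4795 × 34.1 = 50.45 hours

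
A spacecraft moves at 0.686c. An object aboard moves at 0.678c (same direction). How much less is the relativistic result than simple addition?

Classical: u' + v = 0.678 + 0.686 = 1.364c
Relativistic: u = (0.678 + 0.686)/(1 + 0.465108) = 1.364/1.465108 = 0.9310c
Difference: 1.364 - 0.9310 = 0.4330c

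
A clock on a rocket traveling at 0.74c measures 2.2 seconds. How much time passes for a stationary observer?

Proper time Δt₀ = 2.2 seconds
γ = 1/√(1 - 0.74²) = 1.487
Δt = γΔt₀ = 1.487 × 2.2 = 3.271 seconds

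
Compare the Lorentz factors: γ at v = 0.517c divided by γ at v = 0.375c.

γ₁ = 1/√(1 - 0.517²) = 1.1682
γ₂ = 1/√(1 - 0.375²) = 1.0787
γ₁/γ₂ = 1.1682/1.0787 = 1.083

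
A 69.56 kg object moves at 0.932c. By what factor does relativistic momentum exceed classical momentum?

p_rel = γmv, p_class = mv
Ratio = γ = 1/√(1 - 0.932²) = 2.759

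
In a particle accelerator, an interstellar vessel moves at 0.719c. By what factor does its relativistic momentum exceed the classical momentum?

p_rel = γmv, p_class = mv
Ratio = γ = 1/√(1 - 0.719²)
= 1/√(0.483039) = 1.439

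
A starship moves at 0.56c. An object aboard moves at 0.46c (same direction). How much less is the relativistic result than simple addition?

Classical: u' + v = 0.46 + 0.56 = 1.02c
Relativistic: u = (0.46 + 0.56)/(1 + 0.2576) = 1.02/1.2576 = 0.8111c
Difference: 1.02 - 0.8111 = 0.2089c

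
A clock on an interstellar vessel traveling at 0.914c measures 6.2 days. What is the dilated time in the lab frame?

Proper time Δt₀ = 6.2 days
γ = 1/√(1 - 0.914²) = 2.465
Δt = γΔt₀ = 2.465 × 6.2 = 15.28 days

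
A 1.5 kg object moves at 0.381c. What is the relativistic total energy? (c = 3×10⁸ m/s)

γ = 1/√(1 - 0.381²) = 1.0816
mc² = 1.5 × (3×10⁸)² = 1.350×10¹⁷ J
E = γmc² = 1.0816 × 1.350×10¹⁷ = 1.460×10¹⁷ J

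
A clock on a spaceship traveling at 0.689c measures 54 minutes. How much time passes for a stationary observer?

Proper time Δt₀ = 54 minutes
γ = 1/√(1 - 0.689²) = 1.3798
Δt = γΔt₀ = 1.3798 × 54 = 74.51 minutes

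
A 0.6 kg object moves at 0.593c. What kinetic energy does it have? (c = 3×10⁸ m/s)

γ = 1/√(1 - 0.593²) = 1.2419
γ - 1 = 0.2419
KE = (γ-1)mc² = 0.2419 × 0.6 × (3×10⁸)² = 1.306×10¹⁶ J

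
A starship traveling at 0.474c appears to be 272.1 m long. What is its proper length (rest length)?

Contracted length L = 272.1 m
γ = 1/√(1 - 0.474²) = 1.1357
L₀ = γL = 1.1357 × 272.1 = 309.0 m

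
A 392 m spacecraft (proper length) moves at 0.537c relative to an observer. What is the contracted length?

Proper length L₀ = 392 m
γ = 1/√(1 - 0.537²) = 1.1854
L = L₀/γ = 392/1.1854 = 330.7 m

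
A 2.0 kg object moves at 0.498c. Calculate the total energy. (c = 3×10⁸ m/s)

γ = 1/√(1 - 0.498²) = 1.1532
mc² = 2.0 × (3×10⁸)² = 1.800×10¹⁷ J
E = γmc² = 1.1532 × 1.800×10¹⁷ = 2.076×10¹⁷ J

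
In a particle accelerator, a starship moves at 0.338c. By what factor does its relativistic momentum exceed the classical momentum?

p_rel = γmv, p_class = mv
Ratio = γ = 1/√(1 - 0.338²)
= 1/√(0.885756) = 1.063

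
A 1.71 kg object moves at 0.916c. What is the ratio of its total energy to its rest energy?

E = γmc², E₀ = mc²
E/E₀ = γ = 1/√(1 - 0.916²) = 2.493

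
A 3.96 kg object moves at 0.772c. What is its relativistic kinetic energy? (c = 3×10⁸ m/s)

γ = 1/√(1 - 0.772²) = 1.5733
γ - 1 = 0.5733
KE = (γ-1)mc² = 0.5733 × 3.96 × (3×10⁸)² = 2.043×10¹⁷ J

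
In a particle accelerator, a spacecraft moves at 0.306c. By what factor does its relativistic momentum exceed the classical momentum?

p_rel = γmv, p_class = mv
Ratio = γ = 1/√(1 - 0.306²)
= 1/√(0.906364) = 1.050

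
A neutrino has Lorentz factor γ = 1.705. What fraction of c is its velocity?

From γ = 1/√(1 - v²/c²):
1/γ² = 1/1.705² = 0.3440
v²/c² = 1 - 0.3440 = 0.6560
v/c = √(0.6560) = 0.8099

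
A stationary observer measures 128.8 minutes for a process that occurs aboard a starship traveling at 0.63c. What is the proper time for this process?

Dilated time Δt = 128.8 minutes
γ = 1/√(1 - 0.63²) = 1.288
Δt₀ = Δt/γ = 128.8/1.288 = 100.0 minutes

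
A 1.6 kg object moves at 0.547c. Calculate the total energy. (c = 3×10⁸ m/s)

γ = 1/√(1 - 0.547²) = 1.1946
mc² = 1.6 × (3×10⁸)² = 1.440×10¹⁷ J
E = γmc² = 1.1946 × 1.440×10¹⁷ = 1.720×10¹⁷ J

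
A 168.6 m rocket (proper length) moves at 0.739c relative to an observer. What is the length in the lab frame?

Proper length L₀ = 168.6 m
γ = 1/√(1 - 0.739²) = 1.484
L = L₀/γ = 168.6/1.484 = 113.6 m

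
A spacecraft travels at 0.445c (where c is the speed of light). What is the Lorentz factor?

v/c = 0.445, so (v/c)² = 0.198025
1 - (v/c)² = 0.801975
γ = 1/√(0.801975) = 1.117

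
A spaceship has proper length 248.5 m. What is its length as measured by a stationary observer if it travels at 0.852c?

Proper length L₀ = 248.5 m
γ = 1/√(1 - 0.852²) = 1.910
L = L₀/γ = 248.5/1.910 = 130.1 m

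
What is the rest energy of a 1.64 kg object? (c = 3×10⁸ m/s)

c² = (3×10⁸)² = 9.000×10¹⁶ m²/s²
E₀ = mc² = 1.64 × 9.000×10¹⁶ = 1.476×10¹⁷ J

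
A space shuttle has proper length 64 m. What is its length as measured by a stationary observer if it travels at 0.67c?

Proper length L₀ = 64 m
γ = 1/√(1 - 0.67²) = 1.347
L = L₀/γ = 64/1.347 = 47.51 m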